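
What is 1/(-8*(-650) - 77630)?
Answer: -1/72430 ≈ -1.3806e-5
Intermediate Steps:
1/(-8*(-650) - 77630) = 1/(5200 - 77630) = 1/(-72430) = -1/72430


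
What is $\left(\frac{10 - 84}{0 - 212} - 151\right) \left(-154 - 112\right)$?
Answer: $\frac{2123877}{53} \approx 40073.0$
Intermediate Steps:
$\left(\frac{10 - 84}{0 - 212} - 151\right) \left(-154 - 112\right) = \left(\frac{10 - 84}{-212} - 151\right) \left(-266\right) = \left(\left(-74\right) \left(- \frac{1}{212}\right) - 151\right) \left(-266\right) = \left(\frac{37}{106} - 151\right) \left(-266\right) = \left(- \frac{15969}{106}\right) \left(-266\right) = \frac{2123877}{53}$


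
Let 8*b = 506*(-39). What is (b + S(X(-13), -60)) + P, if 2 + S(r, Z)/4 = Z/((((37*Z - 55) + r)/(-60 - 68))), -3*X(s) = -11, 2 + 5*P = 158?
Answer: -167425097/68140 ≈ -2457.1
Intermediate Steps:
P = 156/5 (P = -2/5 + (1/5)*158 = -2/5 + 158/5 = 156/5 ≈ 31.200)
X(s) = 11/3 (X(s) = -1/3*(-11) = 11/3)
S(r, Z) = -8 + 4*Z/(55/128 - 37*Z/128 - r/128) (S(r, Z) = -8 + 4*(Z/((((37*Z - 55) + r)/(-60 - 68)))) = -8 + 4*(Z/((((-55 + 37*Z) + r)/(-128)))) = -8 + 4*(Z/(((-55 + r + 37*Z)*(-1/128)))) = -8 + 4*(Z/(55/128 - 37*Z/128 - r/128)) = -8 + 4*Z/(55/128 - 37*Z/128 - r/128))
b = -9867/4 (b = (506*(-39))/8 = (1/8)*(-19734) = -9867/4 ≈ -2466.8)
(b + S(X(-13), -60)) + P = (-9867/4 + 8*(55 - 1*11/3 - 101*(-60))/(-55 + 11/3 + 37*(-60))) + 156/5 = (-9867/4 + 8*(55 - 11/3 + 6060)/(-55 + 11/3 - 2220)) + 156/5 = (-9867/4 + 8*(18334/3)/(-6814/3)) + 156/5 = (-9867/4 + 8*(-3/6814)*(18334/3)) + 156/5 = (-9867/4 - 73336/3407) + 156/5 = -33910213/13628 + 156/5 = -167425097/68140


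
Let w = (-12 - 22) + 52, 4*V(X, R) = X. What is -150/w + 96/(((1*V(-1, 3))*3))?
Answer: -409/3 ≈ -136.33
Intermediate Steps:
V(X, R) = X/4
w = 18 (w = -34 + 52 = 18)
-150/w + 96/(((1*V(-1, 3))*3)) = -150/18 + 96/(((1*((1/4)*(-1)))*3)) = -150*1/18 + 96/(((1*(-1/4))*3)) = -25/3 + 96/((-1/4*3)) = -25/3 + 96/(-3/4) = -25/3 + 96*(-4/3) = -25/3 - 128 = -409/3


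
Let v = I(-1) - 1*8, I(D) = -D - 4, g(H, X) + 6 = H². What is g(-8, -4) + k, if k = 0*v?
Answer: 58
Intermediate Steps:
g(H, X) = -6 + H²
I(D) = -4 - D
v = -11 (v = (-4 - 1*(-1)) - 1*8 = (-4 + 1) - 8 = -3 - 8 = -11)
k = 0 (k = 0*(-11) = 0)
g(-8, -4) + k = (-6 + (-8)²) + 0 = (-6 + 64) + 0 = 58 + 0 = 58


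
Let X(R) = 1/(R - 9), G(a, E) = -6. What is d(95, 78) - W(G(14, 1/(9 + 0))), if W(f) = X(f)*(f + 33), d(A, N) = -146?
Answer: -721/5 ≈ -144.20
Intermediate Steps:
X(R) = 1/(-9 + R)
W(f) = (33 + f)/(-9 + f) (W(f) = (f + 33)/(-9 + f) = (33 + f)/(-9 + f))
d(95, 78) - W(G(14, 1/(9 + 0))) = -146 - (33 - 6)/(-9 - 6) = -146 - 27/(-15) = -146 - (-1)*27/15 = -146 - 1*(-9/5) = -146 + 9/5 = -721/5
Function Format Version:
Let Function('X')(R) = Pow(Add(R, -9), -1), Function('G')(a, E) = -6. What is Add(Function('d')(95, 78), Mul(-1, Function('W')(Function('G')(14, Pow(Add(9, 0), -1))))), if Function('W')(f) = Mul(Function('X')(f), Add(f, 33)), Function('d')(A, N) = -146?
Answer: Rational(-721, 5) ≈ -144.20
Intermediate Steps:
Function('X')(R) = Pow(Add(-9, R), -1)
Function('W')(f) = Mul(Pow(Add(-9, f), -1), Add(33, f)) (Function('W')(f) = Mul(Pow(Add(-9, f), -1), Add(f, 33)) = Mul(Pow(Add(-9, f), -1), Add(33, f)))
Add(Function('d')(95, 78), Mul(-1, Function('W')(Function('G')(14, Pow(Add(9, 0), -1))))) = Add(-146, Mul(-1, Mul(Pow(Add(-9, -6), -1), Add(33, -6)))) = Add(-146, Mul(-1, Mul(Pow(-15, -1), 27))) = Add(-146, Mul(-1, Mul(Rational(-1, 15), 27))) = Add(-146, Mul(-1, Rational(-9, 5))) = Add(-146, Rational(9, 5)) = Rational(-721, 5)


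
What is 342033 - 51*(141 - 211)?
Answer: 345603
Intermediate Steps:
342033 - 51*(141 - 211) = 342033 - 51*(-70) = 342033 - 1*(-3570) = 342033 + 3570 = 345603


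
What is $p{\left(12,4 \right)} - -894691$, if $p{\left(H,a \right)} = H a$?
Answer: $894739$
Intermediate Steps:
$p{\left(12,4 \right)} - -894691 = 12 \cdot 4 - -894691 = 48 + 894691 = 894739$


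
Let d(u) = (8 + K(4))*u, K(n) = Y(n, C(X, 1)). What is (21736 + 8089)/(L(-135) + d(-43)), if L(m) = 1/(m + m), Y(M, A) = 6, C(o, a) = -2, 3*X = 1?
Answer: -8052750/162541 ≈ -49.543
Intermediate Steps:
X = 1/3 (X = (1/3)*1 = 1/3 ≈ 0.33333)
K(n) = 6
d(u) = 14*u (d(u) = (8 + 6)*u = 14*u)
L(m) = 1/(2*m)
(21736 + 8089)/(L(-135) + d(-43)) = (21736 + 8089)/((1/2)/(-135) + 14*(-43)) = 29825/((1/2)*(-1/135) - 602) = 29825/(-1/270 - 602) = 29825/(-162541/270) = 29825*(-270/162541) = -8052750/162541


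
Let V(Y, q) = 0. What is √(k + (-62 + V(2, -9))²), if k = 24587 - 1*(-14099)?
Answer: √42530 ≈ 206.23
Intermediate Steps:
k = 38686 (k = 24587 + 14099 = 38686)
√(k + (-62 + V(2, -9))²) = √(38686 + (-62 + 0)²) = √(38686 + (-62)²) = √(38686 + 3844) = √42530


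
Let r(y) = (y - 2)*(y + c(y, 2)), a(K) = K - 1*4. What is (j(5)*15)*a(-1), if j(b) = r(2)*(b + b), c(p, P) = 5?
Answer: 0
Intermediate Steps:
a(K) = -4 + K (a(K) = K - 4 = -4 + K)
r(y) = (-2 + y)*(5 + y) (r(y) = (y - 2)*(y + 5) = (-2 + y)*(5 + y))
j(b) = 0 (j(b) = (-10 + 2**2 + 3*2)*(b + b) = (-10 + 4 + 6)*(2*b) = 0*(2*b) = 0)
(j(5)*15)*a(-1) = (0*15)*(-4 - 1) = 0*(-5) = 0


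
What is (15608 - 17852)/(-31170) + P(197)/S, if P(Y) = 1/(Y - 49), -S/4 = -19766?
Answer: 4376355723/60789147040 ≈ 0.071992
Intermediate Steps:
S = 79064 (S = -4*(-19766) = 79064)
P(Y) = 1/(-49 + Y)
(15608 - 17852)/(-31170) + P(197)/S = (15608 - 17852)/(-31170) + 1/((-49 + 197)*79064) = -2244*(-1/31170) + (1/79064)/148 = 374/5195 + (1/148)*(1/79064) = 374/5195 + 1/11701472 = 4376355723/60789147040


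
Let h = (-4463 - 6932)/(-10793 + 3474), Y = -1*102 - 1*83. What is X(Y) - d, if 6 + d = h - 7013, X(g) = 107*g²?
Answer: 26854087591/7319 ≈ 3.6691e+6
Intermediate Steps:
Y = -185 (Y = -102 - 83 = -185)
h = 11395/7319 (h = -11395/(-7319) = -11395*(-1/7319) = 11395/7319 ≈ 1.5569)
d = -51360666/7319 (d = -6 + (11395/7319 - 7013) = -6 - 51316752/7319 = -51360666/7319 ≈ -7017.4)
X(Y) - d = 107*(-185)² - 1*(-51360666/7319) = 107*34225 + 51360666/7319 = 3662075 + 51360666/7319 = 26854087591/7319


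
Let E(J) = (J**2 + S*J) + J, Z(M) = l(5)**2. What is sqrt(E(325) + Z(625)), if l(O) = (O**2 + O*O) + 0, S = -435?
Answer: 5*I*sqrt(1317) ≈ 181.45*I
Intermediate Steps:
l(O) = 2*O**2 (l(O) = (O**2 + O**2) + 0 = 2*O**2 + 0 = 2*O**2)
Z(M) = 2500 (Z(M) = (2*5**2)**2 = (2*25)**2 = 50**2 = 2500)
E(J) = J**2 - 434*J (E(J) = (J**2 - 435*J) + J = J**2 - 434*J)
sqrt(E(325) + Z(625)) = sqrt(325*(-434 + 325) + 2500) = sqrt(325*(-109) + 2500) = sqrt(-35425 + 2500) = sqrt(-32925) = 5*I*sqrt(1317)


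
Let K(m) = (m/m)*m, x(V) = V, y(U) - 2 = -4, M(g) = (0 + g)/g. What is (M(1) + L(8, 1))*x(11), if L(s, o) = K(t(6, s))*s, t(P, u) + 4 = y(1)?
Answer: -517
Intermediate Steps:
M(g) = 1 (M(g) = g/g = 1)
y(U) = -2 (y(U) = 2 - 4 = -2)
t(P, u) = -6 (t(P, u) = -4 - 2 = -6)
K(m) = m (K(m) = 1*m = m)
L(s, o) = -6*s
(M(1) + L(8, 1))*x(11) = (1 - 6*8)*11 = (1 - 48)*11 = -47*11 = -517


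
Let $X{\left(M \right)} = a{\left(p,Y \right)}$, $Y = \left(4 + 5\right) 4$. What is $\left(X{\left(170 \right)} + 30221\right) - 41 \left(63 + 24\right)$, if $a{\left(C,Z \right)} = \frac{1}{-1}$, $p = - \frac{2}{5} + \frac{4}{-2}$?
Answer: $26653$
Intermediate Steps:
$p = - \frac{12}{5}$ ($p = \left(-2\right) \frac{1}{5} + 4 \left(- \frac{1}{2}\right) = - \frac{2}{5} - 2 = - \frac{12}{5} \approx -2.4$)
$Y = 36$ ($Y = 9 \cdot 4 = 36$)
$a{\left(C,Z \right)} = -1$
$X{\left(M \right)} = -1$
$\left(X{\left(170 \right)} + 30221\right) - 41 \left(63 + 24\right) = \left(-1 + 30221\right) - 41 \left(63 + 24\right) = 30220 - 3567 = 26653$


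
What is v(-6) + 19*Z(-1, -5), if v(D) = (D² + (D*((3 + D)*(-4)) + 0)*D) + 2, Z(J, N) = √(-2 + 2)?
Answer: 470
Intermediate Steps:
Z(J, N) = 0 (Z(J, N) = √0 = 0)
v(D) = 2 + D² + D²*(-12 - 4*D) (v(D) = (D² + (D*(-12 - 4*D) + 0)*D) + 2 = (D² + (D*(-12 - 4*D))*D) + 2 = (D² + D²*(-12 - 4*D)) + 2 = 2 + D² + D²*(-12 - 4*D))
v(-6) + 19*Z(-1, -5) = (2 - 11*(-6)² - 4*(-6)³) + 19*0 = (2 - 11*36 - 4*(-216)) + 0 = (2 - 396 + 864) + 0 = 470 + 0 = 470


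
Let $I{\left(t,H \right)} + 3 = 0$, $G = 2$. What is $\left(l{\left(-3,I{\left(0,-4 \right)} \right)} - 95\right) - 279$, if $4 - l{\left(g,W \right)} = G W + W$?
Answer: $-361$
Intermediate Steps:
$I{\left(t,H \right)} = -3$ ($I{\left(t,H \right)} = -3 + 0 = -3$)
$l{\left(g,W \right)} = 4 - 3 W$ ($l{\left(g,W \right)} = 4 - \left(2 W + W\right) = 4 - 3 W$)
$\left(l{\left(-3,I{\left(0,-4 \right)} \right)} - 95\right) - 279 = \left(\left(4 - -9\right) - 95\right) - 279 = \left(\left(4 + 9\right) - 95\right) - 279 = \left(13 - 95\right) - 279 = -82 - 279 = -361$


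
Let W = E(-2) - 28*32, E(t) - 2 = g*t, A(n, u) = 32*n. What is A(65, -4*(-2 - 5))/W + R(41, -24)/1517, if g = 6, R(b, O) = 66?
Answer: -1547782/687201 ≈ -2.2523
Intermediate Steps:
E(t) = 2 + 6*t
W = -906 (W = (2 + 6*(-2)) - 28*32 = (2 - 12) - 896 = -10 - 896 = -906)
A(65, -4*(-2 - 5))/W + R(41, -24)/1517 = (32*65)/(-906) + 66/1517 = 2080*(-1/906) + 66*(1/1517) = -1040/453 + 66/1517 = -1547782/687201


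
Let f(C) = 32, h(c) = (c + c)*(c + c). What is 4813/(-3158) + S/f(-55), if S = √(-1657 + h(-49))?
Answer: -4813/3158 + 3*√883/32 ≈ 1.2617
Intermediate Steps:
h(c) = 4*c² (h(c) = (2*c)*(2*c) = 4*c²)
S = 3*√883 (S = √(-1657 + 4*(-49)²) = √(-1657 + 4*2401) = √(-1657 + 9604) = √7947 = 3*√883 ≈ 89.146)
4813/(-3158) + S/f(-55) = 4813/(-3158) + (3*√883)/32 = 4813*(-1/3158) + (3*√883)*(1/32) = -4813/3158 + 3*√883/32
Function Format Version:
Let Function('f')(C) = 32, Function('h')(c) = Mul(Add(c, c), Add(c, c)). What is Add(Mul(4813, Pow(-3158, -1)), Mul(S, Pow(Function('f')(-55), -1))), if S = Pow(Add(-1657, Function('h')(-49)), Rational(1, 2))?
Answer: Add(Rational(-4813, 3158), Mul(Rational(3, 32), Pow(883, Rational(1, 2)))) ≈ 1.2617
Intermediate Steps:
Function('h')(c) = Mul(4, Pow(c, 2)) (Function('h')(c) = Mul(Mul(2, c), Mul(2, c)) = Mul(4, Pow(c, 2)))
S = Mul(3, Pow(883, Rational(1, 2))) (S = Pow(Add(-1657, Mul(4, Pow(-49, 2))), Rational(1, 2)) = Pow(Add(-1657, Mul(4, 2401)), Rational(1, 2)) = Pow(Add(-1657, 9604), Rational(1, 2)) = Pow(7947, Rational(1, 2)) = Mul(3, Pow(883, Rational(1, 2))) ≈ 89.146)
Add(Mul(4813, Pow(-3158, -1)), Mul(S, Pow(Function('f')(-55), -1))) = Add(Mul(4813, Pow(-3158, -1)), Mul(Mul(3, Pow(883, Rational(1, 2))), Pow(32, -1))) = Add(Mul(4813, Rational(-1, 3158)), Mul(Mul(3, Pow(883, Rational(1, 2))), Rational(1, 32))) = Add(Rational(-4813, 3158), Mul(Rational(3, 32), Pow(883, Rational(1, 2))))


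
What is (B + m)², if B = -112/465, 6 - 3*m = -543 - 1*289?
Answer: 16842329284/216225 ≈ 77893.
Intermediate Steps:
m = 838/3 (m = 2 - (-543 - 1*289)/3 = 2 - (-543 - 289)/3 = 2 - ⅓*(-832) = 2 + 832/3 = 838/3 ≈ 279.33)
B = -112/465 (B = -112*1/465 = -112/465 ≈ -0.24086)
(B + m)² = (-112/465 + 838/3)² = (129778/465)² = 16842329284/216225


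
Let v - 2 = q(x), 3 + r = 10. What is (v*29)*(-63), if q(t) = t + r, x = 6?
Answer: -27405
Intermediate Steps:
r = 7 (r = -3 + 10 = 7)
q(t) = 7 + t (q(t) = t + 7 = 7 + t)
v = 15 (v = 2 + (7 + 6) = 2 + 13 = 15)
(v*29)*(-63) = (15*29)*(-63) = 435*(-63) = -27405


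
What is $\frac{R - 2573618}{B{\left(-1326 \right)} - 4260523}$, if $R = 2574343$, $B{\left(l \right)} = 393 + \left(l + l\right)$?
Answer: $- \frac{725}{4262782} \approx -0.00017008$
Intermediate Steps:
$B{\left(l \right)} = 393 + 2 l$
$\frac{R - 2573618}{B{\left(-1326 \right)} - 4260523} = \frac{2574343 - 2573618}{\left(393 + 2 \left(-1326\right)\right) - 4260523} = \frac{725}{\left(393 - 2652\right) - 4260523} = \frac{725}{-2259 - 4260523} = \frac{725}{-4262782} = 725 \left(- \frac{1}{4262782}\right) = - \frac{725}{4262782}$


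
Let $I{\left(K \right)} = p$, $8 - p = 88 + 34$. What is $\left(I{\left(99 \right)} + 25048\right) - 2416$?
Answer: $22518$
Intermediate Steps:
$p = -114$ ($p = 8 - \left(88 + 34\right) = 8 - 122 = -114$)
$I{\left(K \right)} = -114$
$\left(I{\left(99 \right)} + 25048\right) - 2416 = \left(-114 + 25048\right) - 2416 = 24934 - 2416 = 22518$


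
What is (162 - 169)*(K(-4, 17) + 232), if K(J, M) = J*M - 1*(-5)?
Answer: -1183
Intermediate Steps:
K(J, M) = 5 + J*M (K(J, M) = J*M + 5 = 5 + J*M)
(162 - 169)*(K(-4, 17) + 232) = (162 - 169)*((5 - 4*17) + 232) = -7*((5 - 68) + 232) = -7*(-63 + 232) = -7*169 = -1183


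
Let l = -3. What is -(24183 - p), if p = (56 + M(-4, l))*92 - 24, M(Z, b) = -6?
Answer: -19607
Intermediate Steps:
p = 4576 (p = (56 - 6)*92 - 24 = 50*92 - 24 = 4600 - 24 = 4576)
-(24183 - p) = -(24183 - 1*4576) = -(24183 - 4576) = -1*19607 = -19607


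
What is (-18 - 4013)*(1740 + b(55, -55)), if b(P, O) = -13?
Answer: -6961537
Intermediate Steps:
(-18 - 4013)*(1740 + b(55, -55)) = (-18 - 4013)*(1740 - 13) = -4031*1727 = -6961537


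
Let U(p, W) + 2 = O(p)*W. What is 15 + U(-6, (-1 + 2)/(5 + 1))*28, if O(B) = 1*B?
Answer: -69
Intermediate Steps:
O(B) = B
U(p, W) = -2 + W*p (U(p, W) = -2 + p*W = -2 + W*p)
15 + U(-6, (-1 + 2)/(5 + 1))*28 = 15 + (-2 + ((-1 + 2)/(5 + 1))*(-6))*28 = 15 + (-2 + (1/6)*(-6))*28 = 15 + (-2 + (1*(⅙))*(-6))*28 = 15 + (-2 + (⅙)*(-6))*28 = 15 + (-2 - 1)*28 = 15 - 3*28 = 15 - 84 = -69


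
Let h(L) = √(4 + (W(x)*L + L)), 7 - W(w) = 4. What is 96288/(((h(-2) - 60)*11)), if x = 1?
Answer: -84960/583 - 2832*I/583 ≈ -145.73 - 4.8576*I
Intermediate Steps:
W(w) = 3 (W(w) = 7 - 1*4 = 7 - 4 = 3)
h(L) = √(4 + 4*L) (h(L) = √(4 + (3*L + L)) = √(4 + 4*L))
96288/(((h(-2) - 60)*11)) = 96288/(((2*√(1 - 2) - 60)*11)) = 96288/(((2*√(-1) - 60)*11)) = 96288/(((2*I - 60)*11)) = 96288/(((-60 + 2*I)*11)) = 96288/(-660 + 22*I) = 96288*((-660 - 22*I)/436084) = 1416*(-660 - 22*I)/6413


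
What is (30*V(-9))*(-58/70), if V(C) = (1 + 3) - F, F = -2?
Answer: -1044/7 ≈ -149.14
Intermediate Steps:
V(C) = 6 (V(C) = (1 + 3) - 1*(-2) = 4 + 2 = 6)
(30*V(-9))*(-58/70) = (30*6)*(-58/70) = 180*(-58*1/70) = 180*(-29/35) = -1044/7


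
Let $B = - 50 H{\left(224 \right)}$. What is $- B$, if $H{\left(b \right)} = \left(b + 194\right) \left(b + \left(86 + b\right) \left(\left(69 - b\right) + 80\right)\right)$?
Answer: $-481243400$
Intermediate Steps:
$H{\left(b \right)} = \left(194 + b\right) \left(b + \left(86 + b\right) \left(149 - b\right)\right)$
$B = 481243400$ ($B = - 50 \left(2485916 - 224^{3} - 130 \cdot 224^{2} + 25230 \cdot 224\right) = - 50 \left(2485916 - 11239424 - 6522880 + 5651520\right) = \left(-50\right) \left(-9624868\right) = 481243400$)
$- B = \left(-1\right) 481243400 = -481243400$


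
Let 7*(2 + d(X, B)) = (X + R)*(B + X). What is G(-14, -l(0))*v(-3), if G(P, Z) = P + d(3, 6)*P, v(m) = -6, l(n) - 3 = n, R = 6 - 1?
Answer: 780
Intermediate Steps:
R = 5
l(n) = 3 + n
d(X, B) = -2 + (5 + X)*(B + X)/7 (d(X, B) = -2 + ((X + 5)*(B + X))/7 = -2 + ((5 + X)*(B + X))/7 = -2 + (5 + X)*(B + X)/7)
G(P, Z) = 65*P/7 (G(P, Z) = P + (-2 + (⅐)*3² + (5/7)*6 + (5/7)*3 + (⅐)*6*3)*P = P + (-2 + (⅐)*9 + 30/7 + 15/7 + 18/7)*P = P + (-2 + 9/7 + 30/7 + 15/7 + 18/7)*P = P + 58*P/7 = 65*P/7)
G(-14, -l(0))*v(-3) = ((65/7)*(-14))*(-6) = -130*(-6) = 780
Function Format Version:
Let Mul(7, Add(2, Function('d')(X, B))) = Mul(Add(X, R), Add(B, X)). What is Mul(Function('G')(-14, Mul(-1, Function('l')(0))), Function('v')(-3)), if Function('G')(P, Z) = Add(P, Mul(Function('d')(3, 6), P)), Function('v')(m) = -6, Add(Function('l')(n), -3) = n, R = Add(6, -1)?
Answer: 780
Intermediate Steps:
R = 5
Function('l')(n) = Add(3, n)
Function('d')(X, B) = Add(-2, Mul(Rational(1, 7), Add(5, X), Add(B, X))) (Function('d')(X, B) = Add(-2, Mul(Rational(1, 7), Mul(Add(X, 5), Add(B, X)))) = Add(-2, Mul(Rational(1, 7), Mul(Add(5, X), Add(B, X)))) = Add(-2, Mul(Rational(1, 7), Add(5, X), Add(B, X))))
Function('G')(P, Z) = Mul(Rational(65, 7), P) (Function('G')(P, Z) = Add(P, Mul(Add(-2, Mul(Rational(1, 7), Pow(3, 2)), Mul(Rational(5, 7), 6), Mul(Rational(5, 7), 3), Mul(Rational(1, 7), 6, 3)), P)) = Add(P, Mul(Add(-2, Mul(Rational(1, 7), 9), Rational(30, 7), Rational(15, 7), Rational(18, 7)), P)) = Add(P, Mul(Add(-2, Rational(9, 7), Rational(30, 7), Rational(15, 7), Rational(18, 7)), P)) = Add(P, Mul(Rational(58, 7), P)) = Mul(Rational(65, 7), P))
Mul(Function('G')(-14, Mul(-1, Function('l')(0))), Function('v')(-3)) = Mul(Mul(Rational(65, 7), -14), -6) = Mul(-130, -6) = 780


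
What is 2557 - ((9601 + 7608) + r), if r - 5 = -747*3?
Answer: -12416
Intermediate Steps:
r = -2236 (r = 5 - 747*3 = 5 - 2241 = -2236)
2557 - ((9601 + 7608) + r) = 2557 - ((9601 + 7608) - 2236) = 2557 - (17209 - 2236) = 2557 - 1*14973 = 2557 - 14973 = -12416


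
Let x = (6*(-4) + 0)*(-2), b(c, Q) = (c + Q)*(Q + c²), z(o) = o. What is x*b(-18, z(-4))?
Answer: -337920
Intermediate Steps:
b(c, Q) = (Q + c)*(Q + c²)
x = 48 (x = (-24 + 0)*(-2) = -24*(-2) = 48)
x*b(-18, z(-4)) = 48*((-4)² + (-18)³ - 4*(-18) - 4*(-18)²) = 48*(16 - 5832 + 72 - 4*324) = 48*(16 - 5832 + 72 - 1296) = 48*(-7040) = -337920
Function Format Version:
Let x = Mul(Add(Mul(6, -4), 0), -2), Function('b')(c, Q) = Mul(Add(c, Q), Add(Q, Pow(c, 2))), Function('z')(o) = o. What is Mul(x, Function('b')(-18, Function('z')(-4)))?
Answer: -337920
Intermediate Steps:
Function('b')(c, Q) = Mul(Add(Q, c), Add(Q, Pow(c, 2)))
x = 48 (x = Mul(Add(-24, 0), -2) = Mul(-24, -2) = 48)
Mul(x, Function('b')(-18, Function('z')(-4))) = Mul(48, Add(Pow(-4, 2), Pow(-18, 3), Mul(-4, -18), Mul(-4, Pow(-18, 2)))) = Mul(48, Add(16, -5832, 72, Mul(-4, 324))) = Mul(48, Add(16, -5832, 72, -1296)) = Mul(48, -7040) = -337920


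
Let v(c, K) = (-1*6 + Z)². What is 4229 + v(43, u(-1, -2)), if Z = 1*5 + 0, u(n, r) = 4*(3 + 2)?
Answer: 4230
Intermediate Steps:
u(n, r) = 20 (u(n, r) = 4*5 = 20)
Z = 5 (Z = 5 + 0 = 5)
v(c, K) = 1 (v(c, K) = (-1*6 + 5)² = (-6 + 5)² = (-1)² = 1)
4229 + v(43, u(-1, -2)) = 4229 + 1 = 4230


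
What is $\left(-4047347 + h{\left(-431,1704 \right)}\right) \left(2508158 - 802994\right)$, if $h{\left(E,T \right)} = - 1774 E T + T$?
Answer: $2214705425660412$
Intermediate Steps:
$h{\left(E,T \right)} = T - 1774 E T$ ($h{\left(E,T \right)} = - 1774 E T + T = T - 1774 E T$)
$\left(-4047347 + h{\left(-431,1704 \right)}\right) \left(2508158 - 802994\right) = \left(-4047347 + 1704 \left(1 - -764594\right)\right) \left(2508158 - 802994\right) = \left(-4047347 + 1704 \left(1 + 764594\right)\right) 1705164 = \left(-4047347 + 1704 \cdot 764595\right) 1705164 = \left(-4047347 + 1302869880\right) 1705164 = 1298822533 \cdot 1705164 = 2214705425660412$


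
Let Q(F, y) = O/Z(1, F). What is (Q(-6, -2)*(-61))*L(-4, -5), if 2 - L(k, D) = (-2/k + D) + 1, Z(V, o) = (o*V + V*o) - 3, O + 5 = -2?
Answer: -4697/30 ≈ -156.57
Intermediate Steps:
O = -7 (O = -5 - 2 = -7)
Z(V, o) = -3 + 2*V*o (Z(V, o) = (V*o + V*o) - 3 = 2*V*o - 3 = -3 + 2*V*o)
Q(F, y) = -7/(-3 + 2*F) (Q(F, y) = -7/(-3 + 2*1*F) = -7/(-3 + 2*F))
L(k, D) = 1 - D + 2/k (L(k, D) = 2 - ((-2/k + D) + 1) = 2 - ((D - 2/k) + 1) = 2 - (1 + D - 2/k) = 2 + (-1 - D + 2/k) = 1 - D + 2/k)
(Q(-6, -2)*(-61))*L(-4, -5) = (-7/(-3 + 2*(-6))*(-61))*(1 - 1*(-5) + 2/(-4)) = (-7/(-3 - 12)*(-61))*(1 + 5 + 2*(-¼)) = (-7/(-15)*(-61))*(1 + 5 - ½) = (-7*(-1/15)*(-61))*(11/2) = ((7/15)*(-61))*(11/2) = -427/15*11/2 = -4697/30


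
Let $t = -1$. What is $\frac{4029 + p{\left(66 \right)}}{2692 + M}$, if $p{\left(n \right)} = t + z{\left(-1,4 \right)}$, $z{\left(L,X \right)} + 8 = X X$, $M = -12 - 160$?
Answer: $\frac{1009}{630} \approx 1.6016$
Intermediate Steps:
$M = -172$ ($M = -12 - 160 = -172$)
$z{\left(L,X \right)} = -8 + X^{2}$ ($z{\left(L,X \right)} = -8 + X X = -8 + X^{2}$)
$p{\left(n \right)} = 7$ ($p{\left(n \right)} = -1 - \left(8 - 4^{2}\right) = -1 + \left(-8 + 16\right) = -1 + 8 = 7$)
$\frac{4029 + p{\left(66 \right)}}{2692 + M} = \frac{4029 + 7}{2692 - 172} = \frac{4036}{2520} = 4036 \cdot \frac{1}{2520} = \frac{1009}{630}$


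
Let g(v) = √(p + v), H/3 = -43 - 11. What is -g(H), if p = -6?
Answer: -2*I*√42 ≈ -12.961*I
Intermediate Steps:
H = -162 (H = 3*(-43 - 11) = 3*(-54) = -162)
g(v) = √(-6 + v)
-g(H) = -√(-6 - 162) = -√(-168) = -2*I*√42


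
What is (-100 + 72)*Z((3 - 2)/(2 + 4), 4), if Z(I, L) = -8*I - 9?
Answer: 868/3 ≈ 289.33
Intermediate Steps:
Z(I, L) = -9 - 8*I
(-100 + 72)*Z((3 - 2)/(2 + 4), 4) = (-100 + 72)*(-9 - 8*(3 - 2)/(2 + 4)) = -28*(-9 - 8/6) = -28*(-9 - 8*1/6) = -28*(-9 - 4/3) = -28*(-31/3) = 868/3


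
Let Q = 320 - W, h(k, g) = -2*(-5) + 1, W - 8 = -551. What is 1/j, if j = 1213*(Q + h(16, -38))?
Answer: 1/1060162 ≈ 9.4325e-7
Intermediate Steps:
W = -543 (W = 8 - 551 = -543)
h(k, g) = 11 (h(k, g) = 10 + 1 = 11)
Q = 863 (Q = 320 - 1*(-543) = 320 + 543 = 863)
j = 1060162 (j = 1213*(863 + 11) = 1213*874 = 1060162)
1/j = 1/1060162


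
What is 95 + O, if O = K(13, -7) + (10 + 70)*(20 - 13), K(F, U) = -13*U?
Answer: 746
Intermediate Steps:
O = 651 (O = -13*(-7) + (10 + 70)*(20 - 13) = 91 + 80*7 = 91 + 560 = 651)
95 + O = 95 + 651 = 746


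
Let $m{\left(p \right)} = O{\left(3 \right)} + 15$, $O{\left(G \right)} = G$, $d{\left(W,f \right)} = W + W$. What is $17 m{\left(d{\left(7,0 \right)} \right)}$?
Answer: $306$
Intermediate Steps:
$d{\left(W,f \right)} = 2 W$
$m{\left(p \right)} = 18$ ($m{\left(p \right)} = 3 + 15 = 18$)
$17 m{\left(d{\left(7,0 \right)} \right)} = 17 \cdot 18 = 306$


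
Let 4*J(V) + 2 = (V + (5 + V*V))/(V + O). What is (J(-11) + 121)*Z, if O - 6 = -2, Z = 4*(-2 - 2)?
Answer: -13036/7 ≈ -1862.3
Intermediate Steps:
Z = -16 (Z = 4*(-4) = -16)
O = 4 (O = 6 - 2 = 4)
J(V) = -1/2 + (5 + V + V**2)/(4*(4 + V)) (J(V) = -1/2 + ((V + (5 + V*V))/(V + 4))/4 = -1/2 + ((V + (5 + V**2))/(4 + V))/4 = -1/2 + ((5 + V + V**2)/(4 + V))/4 = -1/2 + (5 + V + V**2)/(4*(4 + V)))
(J(-11) + 121)*Z = ((-3 + (-11)**2 - 1*(-11))/(4*(4 - 11)) + 121)*(-16) = ((1/4)*(-3 + 121 + 11)/(-7) + 121)*(-16) = ((1/4)*(-1/7)*129 + 121)*(-16) = (-129/28 + 121)*(-16) = (3259/28)*(-16) = -13036/7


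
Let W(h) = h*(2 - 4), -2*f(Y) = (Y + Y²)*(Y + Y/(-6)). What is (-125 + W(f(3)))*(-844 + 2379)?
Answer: -145825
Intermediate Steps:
f(Y) = -5*Y*(Y + Y²)/12 (f(Y) = -(Y + Y²)*(Y + Y/(-6))/2 = -(Y + Y²)*(Y + Y*(-⅙))/2 = -(Y + Y²)*(Y - Y/6)/2 = -(Y + Y²)*5*Y/6/2 = -5*Y*(Y + Y²)/12)
W(h) = -2*h (W(h) = h*(-2) = -2*h)
(-125 + W(f(3)))*(-844 + 2379) = (-125 - 5*3²*(-1 - 1*3)/6)*(-844 + 2379) = (-125 - 5*9*(-1 - 3)/6)*1535 = (-125 - 5*9*(-4)/6)*1535 = (-125 - 2*(-15))*1535 = (-125 + 30)*1535 = -95*1535 = -145825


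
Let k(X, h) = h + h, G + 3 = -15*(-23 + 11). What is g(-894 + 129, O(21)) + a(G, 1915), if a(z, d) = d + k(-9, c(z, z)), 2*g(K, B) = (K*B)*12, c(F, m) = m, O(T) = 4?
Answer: -16091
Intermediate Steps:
G = 177 (G = -3 - 15*(-23 + 11) = -3 - 15*(-12) = -3 + 180 = 177)
k(X, h) = 2*h
g(K, B) = 6*B*K (g(K, B) = ((K*B)*12)/2 = ((B*K)*12)/2 = (12*B*K)/2 = 6*B*K)
a(z, d) = d + 2*z
g(-894 + 129, O(21)) + a(G, 1915) = 6*4*(-894 + 129) + (1915 + 2*177) = 6*4*(-765) + (1915 + 354) = -18360 + 2269 = -16091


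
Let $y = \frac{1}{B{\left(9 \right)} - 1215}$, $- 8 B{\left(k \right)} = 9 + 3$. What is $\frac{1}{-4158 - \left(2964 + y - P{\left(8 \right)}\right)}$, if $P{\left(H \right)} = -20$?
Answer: $- \frac{2433}{17376484} \approx -0.00014002$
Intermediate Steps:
$B{\left(k \right)} = - \frac{3}{2}$ ($B{\left(k \right)} = - \frac{9 + 3}{8} = \left(- \frac{1}{8}\right) 12 = - \frac{3}{2}$)
$y = - \frac{2}{2433}$ ($y = \frac{1}{- \frac{3}{2} - 1215} = \frac{1}{- \frac{2433}{2}} = - \frac{2}{2433} \approx -0.00082203$)
$\frac{1}{-4158 - \left(2964 + y - P{\left(8 \right)}\right)} = \frac{1}{-4158 - \frac{7260070}{2433}} = \frac{1}{- \frac{17376484}{2433}} = - \frac{2433}{17376484}$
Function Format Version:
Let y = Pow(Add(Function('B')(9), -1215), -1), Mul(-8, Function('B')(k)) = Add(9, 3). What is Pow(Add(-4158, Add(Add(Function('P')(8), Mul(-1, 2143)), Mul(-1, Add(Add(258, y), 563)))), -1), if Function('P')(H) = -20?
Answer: Rational(-2433, 17376484) ≈ -0.00014002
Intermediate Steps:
Function('B')(k) = Rational(-3, 2) (Function('B')(k) = Mul(Rational(-1, 8), Add(9, 3)) = Mul(Rational(-1, 8), 12) = Rational(-3, 2))
y = Rational(-2, 2433) (y = Pow(Add(Rational(-3, 2), -1215), -1) = Pow(Rational(-2433, 2), -1) = Rational(-2, 2433) ≈ -0.00082203)
Pow(Add(-4158, Add(Add(Function('P')(8), Mul(-1, 2143)), Mul(-1, Add(Add(258, y), 563)))), -1) = Pow(Add(-4158, Add(Add(-20, Mul(-1, 2143)), Mul(-1, Add(Add(258, Rational(-2, 2433)), 563)))), -1) = Pow(Add(-4158, Add(Add(-20, -2143), Mul(-1, Add(Rational(627712, 2433), 563)))), -1) = Pow(Add(-4158, Add(-2163, Mul(-1, Rational(1997491, 2433)))), -1) = Pow(Add(-4158, Add(-2163, Rational(-1997491, 2433))), -1) = Pow(Add(-4158, Rational(-7260070, 2433)), -1) = Pow(Rational(-17376484, 2433), -1) = Rational(-2433, 17376484)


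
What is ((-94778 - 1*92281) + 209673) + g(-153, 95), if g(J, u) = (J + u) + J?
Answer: 22403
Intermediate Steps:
g(J, u) = u + 2*J
((-94778 - 1*92281) + 209673) + g(-153, 95) = ((-94778 - 1*92281) + 209673) + (95 + 2*(-153)) = ((-94778 - 92281) + 209673) + (95 - 306) = (-187059 + 209673) - 211 = 22614 - 211 = 22403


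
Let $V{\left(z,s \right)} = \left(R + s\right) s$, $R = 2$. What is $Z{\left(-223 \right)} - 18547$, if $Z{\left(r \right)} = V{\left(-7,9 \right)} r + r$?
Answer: $-40847$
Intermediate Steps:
$V{\left(z,s \right)} = s \left(2 + s\right)$ ($V{\left(z,s \right)} = \left(2 + s\right) s = s \left(2 + s\right)$)
$Z{\left(r \right)} = 100 r$ ($Z{\left(r \right)} = 9 \left(2 + 9\right) r + r = 9 \cdot 11 r + r = 99 r + r = 100 r$)
$Z{\left(-223 \right)} - 18547 = 100 \left(-223\right) - 18547 = -22300 - 18547 = -40847$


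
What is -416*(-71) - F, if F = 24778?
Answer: 4758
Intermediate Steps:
-416*(-71) - F = -416*(-71) - 1*24778 = 29536 - 24778 = 4758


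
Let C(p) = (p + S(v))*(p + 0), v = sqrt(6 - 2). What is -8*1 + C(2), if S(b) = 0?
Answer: -4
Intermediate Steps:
v = 2 (v = sqrt(4) = 2)
C(p) = p**2 (C(p) = (p + 0)*(p + 0) = p*p = p**2)
-8*1 + C(2) = -8*1 + 2**2 = -8 + 4 = -4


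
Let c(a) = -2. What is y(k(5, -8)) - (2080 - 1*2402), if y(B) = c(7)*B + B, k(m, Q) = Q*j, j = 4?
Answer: 354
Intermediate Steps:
k(m, Q) = 4*Q (k(m, Q) = Q*4 = 4*Q)
y(B) = -B (y(B) = -2*B + B = -B)
y(k(5, -8)) - (2080 - 1*2402) = -4*(-8) - (2080 - 1*2402) = -1*(-32) - (2080 - 2402) = 32 - 1*(-322) = 32 + 322 = 354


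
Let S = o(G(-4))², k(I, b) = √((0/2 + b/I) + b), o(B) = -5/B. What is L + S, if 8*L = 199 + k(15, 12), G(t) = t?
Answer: 423/16 + √5/5 ≈ 26.885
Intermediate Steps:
k(I, b) = √(b + b/I) (k(I, b) = √((0*(½) + b/I) + b) = √((0 + b/I) + b) = √(b/I + b) = √(b + b/I))
S = 25/16 (S = (-5/(-4))² = (-5*(-¼))² = (5/4)² = 25/16 ≈ 1.5625)
L = 199/8 + √5/5 (L = (199 + √(12 + 12/15))/8 = (199 + √(12 + 12*(1/15)))/8 = (199 + √(12 + ⅘))/8 = (199 + √(64/5))/8 = (199 + 8*√5/5)/8 = 199/8 + √5/5 ≈ 25.322)
L + S = (199/8 + √5/5) + 25/16 = 423/16 + √5/5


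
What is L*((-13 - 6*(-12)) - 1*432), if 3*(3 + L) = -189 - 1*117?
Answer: 39165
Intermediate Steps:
L = -105 (L = -3 + (-189 - 1*117)/3 = -3 + (-189 - 117)/3 = -3 + (⅓)*(-306) = -3 - 102 = -105)
L*((-13 - 6*(-12)) - 1*432) = -105*((-13 - 6*(-12)) - 1*432) = -105*((-13 + 72) - 432) = -105*(59 - 432) = -105*(-373) = 39165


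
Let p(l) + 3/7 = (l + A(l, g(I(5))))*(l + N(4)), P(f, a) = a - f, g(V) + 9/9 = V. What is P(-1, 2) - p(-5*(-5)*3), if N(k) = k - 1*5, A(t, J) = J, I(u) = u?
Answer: -40898/7 ≈ -5842.6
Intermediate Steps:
g(V) = -1 + V
N(k) = -5 + k (N(k) = k - 5 = -5 + k)
p(l) = -3/7 + (-1 + l)*(4 + l) (p(l) = -3/7 + (l + (-1 + 5))*(l + (-5 + 4)) = -3/7 + (l + 4)*(l - 1) = -3/7 + (4 + l)*(-1 + l) = -3/7 + (-1 + l)*(4 + l))
P(-1, 2) - p(-5*(-5)*3) = (2 - 1*(-1)) - (-31/7 + (-5*(-5)*3)² + 3*(-5*(-5)*3)) = (2 + 1) - (-31/7 + (25*3)² + 3*(25*3)) = 3 - (-31/7 + 75² + 3*75) = 3 - (-31/7 + 5625 + 225) = 3 - 1*40919/7 = 3 - 40919/7 = -40898/7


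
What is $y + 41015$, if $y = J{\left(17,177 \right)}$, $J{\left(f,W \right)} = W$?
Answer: $41192$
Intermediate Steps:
$y = 177$
$y + 41015 = 177 + 41015 = 41192$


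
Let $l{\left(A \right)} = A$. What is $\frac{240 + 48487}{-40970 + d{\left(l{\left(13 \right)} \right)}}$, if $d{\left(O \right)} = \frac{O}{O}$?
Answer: $- \frac{48727}{40969} \approx -1.1894$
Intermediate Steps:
$d{\left(O \right)} = 1$
$\frac{240 + 48487}{-40970 + d{\left(l{\left(13 \right)} \right)}} = \frac{240 + 48487}{-40970 + 1} = \frac{48727}{-40969} = 48727 \left(- \frac{1}{40969}\right) = - \frac{48727}{40969}$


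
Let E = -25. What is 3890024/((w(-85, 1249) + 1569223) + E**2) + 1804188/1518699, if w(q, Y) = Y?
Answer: 2914109971004/795341147601 ≈ 3.6640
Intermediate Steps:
3890024/((w(-85, 1249) + 1569223) + E**2) + 1804188/1518699 = 3890024/((1249 + 1569223) + (-25)**2) + 1804188/1518699 = 3890024/(1570472 + 625) + 1804188*(1/1518699) = 3890024/1571097 + 601396/506233 = 2914109971004/795341147601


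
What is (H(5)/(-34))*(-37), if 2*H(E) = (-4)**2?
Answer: 148/17 ≈ 8.7059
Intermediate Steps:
H(E) = 8 (H(E) = (1/2)*(-4)**2 = (1/2)*16 = 8)
(H(5)/(-34))*(-37) = (8/(-34))*(-37) = -1/34*8*(-37) = -4/17*(-37) = 148/17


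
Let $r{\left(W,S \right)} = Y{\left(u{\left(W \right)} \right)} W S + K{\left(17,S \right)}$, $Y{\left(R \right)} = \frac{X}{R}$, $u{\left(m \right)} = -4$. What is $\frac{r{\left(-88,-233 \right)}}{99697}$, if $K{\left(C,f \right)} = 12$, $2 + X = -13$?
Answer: $\frac{76902}{99697} \approx 0.77136$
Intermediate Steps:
$X = -15$ ($X = -2 - 13 = -15$)
$Y{\left(R \right)} = - \frac{15}{R}$
$r{\left(W,S \right)} = 12 + \frac{15 S W}{4}$ ($r{\left(W,S \right)} = - \frac{15}{-4} W S + 12 = \left(-15\right) \left(- \frac{1}{4}\right) W S + 12 = \frac{15 W}{4} S + 12 = \frac{15 S W}{4} + 12 = 12 + \frac{15 S W}{4}$)
$\frac{r{\left(-88,-233 \right)}}{99697} = \frac{12 + \frac{15}{4} \left(-233\right) \left(-88\right)}{99697} = \left(12 + 76890\right) \frac{1}{99697} = 76902 \cdot \frac{1}{99697} = \frac{76902}{99697}$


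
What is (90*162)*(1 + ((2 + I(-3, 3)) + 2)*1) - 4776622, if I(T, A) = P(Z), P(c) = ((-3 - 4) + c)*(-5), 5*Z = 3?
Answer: -4237162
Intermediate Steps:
Z = ⅗ (Z = (⅕)*3 = ⅗ ≈ 0.60000)
P(c) = 35 - 5*c (P(c) = (-7 + c)*(-5) = 35 - 5*c)
I(T, A) = 32 (I(T, A) = 35 - 5*⅗ = 35 - 3 = 32)
(90*162)*(1 + ((2 + I(-3, 3)) + 2)*1) - 4776622 = (90*162)*(1 + ((2 + 32) + 2)*1) - 4776622 = 14580*(1 + (34 + 2)*1) - 4776622 = 14580*(1 + 36*1) - 4776622 = 14580*(1 + 36) - 4776622 = 14580*37 - 4776622 = 539460 - 4776622 = -4237162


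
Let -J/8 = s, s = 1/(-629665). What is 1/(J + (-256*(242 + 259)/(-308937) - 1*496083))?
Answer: -64842272035/32167121917676993 ≈ -2.0158e-6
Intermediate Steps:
s = -1/629665 ≈ -1.5881e-6
J = 8/629665 (J = -8*(-1/629665) = 8/629665 ≈ 1.2705e-5)
1/(J + (-256*(242 + 259)/(-308937) - 1*496083)) = 1/(8/629665 + (-256*(242 + 259)/(-308937) - 1*496083)) = 1/(8/629665 + (-256*501*(-1/308937) - 496083)) = 1/(8/629665 + (-128256*(-1/308937) - 496083)) = 1/(8/629665 + (42752/102979 - 496083)) = 1/(8/629665 - 51086088505/102979) = 1/(-32167121917676993/64842272035) = -64842272035/32167121917676993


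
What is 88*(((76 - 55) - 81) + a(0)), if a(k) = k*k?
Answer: -5280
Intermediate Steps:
a(k) = k**2
88*(((76 - 55) - 81) + a(0)) = 88*(((76 - 55) - 81) + 0**2) = 88*((21 - 81) + 0) = 88*(-60 + 0) = 88*(-60) = -5280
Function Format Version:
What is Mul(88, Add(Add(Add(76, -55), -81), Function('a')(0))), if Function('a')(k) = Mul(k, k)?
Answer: -5280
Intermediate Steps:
Function('a')(k) = Pow(k, 2)
Mul(88, Add(Add(Add(76, -55), -81), Function('a')(0))) = Mul(88, Add(Add(Add(76, -55), -81), Pow(0, 2))) = Mul(88, Add(Add(21, -81), 0)) = Mul(88, Add(-60, 0)) = Mul(88, -60) = -5280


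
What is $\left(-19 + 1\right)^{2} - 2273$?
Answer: $-1949$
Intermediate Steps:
$\left(-19 + 1\right)^{2} - 2273 = \left(-18\right)^{2} - 2273 = 324 - 2273 = -1949$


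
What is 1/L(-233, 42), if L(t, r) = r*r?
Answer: 1/1764 ≈ 0.00056689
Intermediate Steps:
L(t, r) = r²
1/L(-233, 42) = 1/(42²) = 1/1764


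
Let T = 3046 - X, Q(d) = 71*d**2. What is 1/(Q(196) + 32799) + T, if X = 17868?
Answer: -40913685369/2760335 ≈ -14822.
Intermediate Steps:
T = -14822 (T = 3046 - 1*17868 = 3046 - 17868 = -14822)
1/(Q(196) + 32799) + T = 1/(71*196**2 + 32799) - 14822 = 1/(71*38416 + 32799) - 14822 = 1/(2727536 + 32799) - 14822 = 1/2760335 - 14822 = -40913685369/2760335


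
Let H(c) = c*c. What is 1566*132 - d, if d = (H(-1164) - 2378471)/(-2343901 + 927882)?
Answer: 292707095953/1416019 ≈ 2.0671e+5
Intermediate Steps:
H(c) = c²
d = 1023575/1416019 (d = ((-1164)² - 2378471)/(-2343901 + 927882) = (1354896 - 2378471)/(-1416019) = -1023575*(-1/1416019) = 1023575/1416019 ≈ 0.72285)
1566*132 - d = 1566*132 - 1*1023575/1416019 = 206712 - 1023575/1416019 = 292707095953/1416019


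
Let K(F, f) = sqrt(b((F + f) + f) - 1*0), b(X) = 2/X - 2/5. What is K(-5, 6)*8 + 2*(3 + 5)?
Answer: 16 + 16*I*sqrt(35)/35 ≈ 16.0 + 2.7045*I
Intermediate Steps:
b(X) = -2/5 + 2/X (b(X) = 2/X - 2*1/5 = 2/X - 2/5 = -2/5 + 2/X)
K(F, f) = sqrt(-2/5 + 2/(F + 2*f)) (K(F, f) = sqrt((-2/5 + 2/((F + f) + f)) - 1*0) = sqrt((-2/5 + 2/(F + 2*f)) + 0) = sqrt(-2/5 + 2/(F + 2*f)))
K(-5, 6)*8 + 2*(3 + 5) = sqrt(-2/5 + 2/(-5 + 2*6))*8 + 2*(3 + 5) = sqrt(-2/5 + 2/(-5 + 12))*8 + 2*8 = sqrt(-2/5 + 2/7)*8 + 16 = sqrt(-4/35)*8 + 16 = (2*I*sqrt(35)/35)*8 + 16 = 16*I*sqrt(35)/35 + 16 = 16 + 16*I*sqrt(35)/35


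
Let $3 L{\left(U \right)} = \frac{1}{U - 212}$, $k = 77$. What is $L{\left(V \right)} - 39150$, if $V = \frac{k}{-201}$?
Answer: $- \frac{1671274417}{42689} \approx -39150.0$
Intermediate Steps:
$V = - \frac{77}{201}$ ($V = \frac{77}{-201} = 77 \left(- \frac{1}{201}\right) = - \frac{77}{201} \approx -0.38308$)
$L{\left(U \right)} = \frac{1}{3 \left(-212 + U\right)}$ ($L{\left(U \right)} = \frac{1}{3 \left(U - 212\right)} = \frac{1}{3 \left(-212 + U\right)}$)
$L{\left(V \right)} - 39150 = \frac{1}{3 \left(-212 - \frac{77}{201}\right)} - 39150 = \frac{1}{3 \left(- \frac{42689}{201}\right)} - 39150 = \frac{1}{3} \left(- \frac{201}{42689}\right) - 39150 = - \frac{67}{42689} - 39150 = - \frac{1671274417}{42689}$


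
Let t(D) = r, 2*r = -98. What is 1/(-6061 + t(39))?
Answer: -1/6110 ≈ -0.00016367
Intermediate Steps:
r = -49 (r = (½)*(-98) = -49)
t(D) = -49
1/(-6061 + t(39)) = 1/(-6061 - 49) = 1/(-6110) = -1/6110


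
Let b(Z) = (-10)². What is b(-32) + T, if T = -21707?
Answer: -21607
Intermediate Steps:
b(Z) = 100
b(-32) + T = 100 - 21707 = -21607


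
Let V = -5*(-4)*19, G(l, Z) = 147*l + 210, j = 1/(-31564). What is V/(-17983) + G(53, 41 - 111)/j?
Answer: -4541490911792/17983 ≈ -2.5254e+8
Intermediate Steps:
j = -1/31564 ≈ -3.1682e-5
G(l, Z) = 210 + 147*l
V = 380 (V = 20*19 = 380)
V/(-17983) + G(53, 41 - 111)/j = 380/(-17983) + (210 + 147*53)/(-1/31564) = 380*(-1/17983) + (210 + 7791)*(-31564) = -380/17983 + 8001*(-31564) = -380/17983 - 252543564 = -4541490911792/17983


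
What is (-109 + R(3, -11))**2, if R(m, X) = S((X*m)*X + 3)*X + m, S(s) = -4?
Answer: 3844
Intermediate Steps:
R(m, X) = m - 4*X (R(m, X) = -4*X + m = m - 4*X)
(-109 + R(3, -11))**2 = (-109 + (3 - 4*(-11)))**2 = (-109 + (3 + 44))**2 = (-109 + 47)**2 = (-62)**2 = 3844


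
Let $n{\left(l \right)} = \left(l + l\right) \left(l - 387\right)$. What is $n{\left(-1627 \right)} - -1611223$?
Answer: $8164779$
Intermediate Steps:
$n{\left(l \right)} = 2 l \left(-387 + l\right)$
$n{\left(-1627 \right)} - -1611223 = 2 \left(-1627\right) \left(-387 - 1627\right) - -1611223 = 2 \left(-1627\right) \left(-2014\right) + 1611223 = 6553556 + 1611223 = 8164779$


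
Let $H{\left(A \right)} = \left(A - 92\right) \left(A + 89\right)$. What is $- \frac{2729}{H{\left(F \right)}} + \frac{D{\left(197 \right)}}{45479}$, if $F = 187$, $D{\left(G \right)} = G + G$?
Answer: $- \frac{113781511}{1192459380} \approx -0.095417$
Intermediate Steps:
$D{\left(G \right)} = 2 G$
$H{\left(A \right)} = \left(-92 + A\right) \left(89 + A\right)$
$- \frac{2729}{H{\left(F \right)}} + \frac{D{\left(197 \right)}}{45479} = - \frac{2729}{-8188 + 187^{2} - 561} + \frac{2 \cdot 197}{45479} = - \frac{2729}{-8188 + 34969 - 561} + 394 \cdot \frac{1}{45479} = - \frac{2729}{26220} + \frac{394}{45479} = - \frac{113781511}{1192459380}$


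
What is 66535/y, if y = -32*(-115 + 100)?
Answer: 13307/96 ≈ 138.61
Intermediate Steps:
y = 480 (y = -32*(-15) = 480)
66535/y = 66535/480 = 66535*(1/480) = 13307/96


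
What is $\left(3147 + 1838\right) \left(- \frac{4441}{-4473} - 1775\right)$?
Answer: $- \frac{39556642990}{4473} \approx -8.8434 \cdot 10^{6}$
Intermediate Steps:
$\left(3147 + 1838\right) \left(- \frac{4441}{-4473} - 1775\right) = 4985 \left(\left(-4441\right) \left(- \frac{1}{4473}\right) - 1775\right) = 4985 \left(\frac{4441}{4473} - 1775\right) = 4985 \left(- \frac{7935134}{4473}\right) = - \frac{39556642990}{4473}$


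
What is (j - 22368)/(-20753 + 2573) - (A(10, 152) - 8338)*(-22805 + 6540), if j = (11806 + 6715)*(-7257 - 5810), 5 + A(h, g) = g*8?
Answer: -421439094325/3636 ≈ -1.1591e+8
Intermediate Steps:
A(h, g) = -5 + 8*g (A(h, g) = -5 + g*8 = -5 + 8*g)
j = -242013907 (j = 18521*(-13067) = -242013907)
(j - 22368)/(-20753 + 2573) - (A(10, 152) - 8338)*(-22805 + 6540) = (-242013907 - 22368)/(-20753 + 2573) - ((-5 + 8*152) - 8338)*(-22805 + 6540) = -242036275/(-18180) - ((-5 + 1216) - 8338)*(-16265) = -242036275*(-1/18180) - (1211 - 8338)*(-16265) = 48407255/3636 - (-7127)*(-16265) = 48407255/3636 - 1*115920655 = 48407255/3636 - 115920655 = -421439094325/3636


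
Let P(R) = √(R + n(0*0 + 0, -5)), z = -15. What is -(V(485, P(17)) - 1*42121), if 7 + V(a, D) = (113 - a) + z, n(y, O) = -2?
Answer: 42515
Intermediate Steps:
P(R) = √(-2 + R) (P(R) = √(R - 2) = √(-2 + R))
V(a, D) = 91 - a (V(a, D) = -7 + ((113 - a) - 15) = -7 + (98 - a) = 91 - a)
-(V(485, P(17)) - 1*42121) = -((91 - 1*485) - 1*42121) = -((91 - 485) - 42121) = -(-394 - 42121) = -1*(-42515) = 42515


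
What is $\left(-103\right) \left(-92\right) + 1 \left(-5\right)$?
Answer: $9471$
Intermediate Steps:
$\left(-103\right) \left(-92\right) + 1 \left(-5\right) = 9476 - 5 = 9471$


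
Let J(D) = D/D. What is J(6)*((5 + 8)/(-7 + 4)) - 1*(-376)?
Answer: 1115/3 ≈ 371.67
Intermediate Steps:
J(D) = 1
J(6)*((5 + 8)/(-7 + 4)) - 1*(-376) = 1*((5 + 8)/(-7 + 4)) - 1*(-376) = 1*(13/(-3)) + 376 = 1*(13*(-⅓)) + 376 = 1*(-13/3) + 376 = -13/3 + 376 = 1115/3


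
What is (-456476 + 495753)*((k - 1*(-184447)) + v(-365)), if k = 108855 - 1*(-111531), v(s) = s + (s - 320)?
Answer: 15859384891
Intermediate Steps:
v(s) = -320 + 2*s (v(s) = s + (-320 + s) = -320 + 2*s)
k = 220386 (k = 108855 + 111531 = 220386)
(-456476 + 495753)*((k - 1*(-184447)) + v(-365)) = (-456476 + 495753)*((220386 - 1*(-184447)) + (-320 + 2*(-365))) = 39277*((220386 + 184447) + (-320 - 730)) = 39277*(404833 - 1050) = 39277*403783 = 15859384891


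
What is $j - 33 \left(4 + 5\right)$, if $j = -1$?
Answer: $-298$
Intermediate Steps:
$j - 33 \left(4 + 5\right) = -1 - 33 \left(4 + 5\right) = -1 - 297 = -298$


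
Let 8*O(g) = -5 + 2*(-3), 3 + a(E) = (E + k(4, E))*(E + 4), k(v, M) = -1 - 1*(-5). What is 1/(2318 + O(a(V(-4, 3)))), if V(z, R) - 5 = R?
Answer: 8/18533 ≈ 0.00043166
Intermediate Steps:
k(v, M) = 4 (k(v, M) = -1 + 5 = 4)
V(z, R) = 5 + R
a(E) = -3 + (4 + E)**2 (a(E) = -3 + (E + 4)*(E + 4) = -3 + (4 + E)*(4 + E) = -3 + (4 + E)**2)
O(g) = -11/8 (O(g) = (-5 + 2*(-3))/8 = (-5 - 6)/8 = (1/8)*(-11) = -11/8)
1/(2318 + O(a(V(-4, 3)))) = 1/(2318 - 11/8) = 1/(18533/8) = 8/18533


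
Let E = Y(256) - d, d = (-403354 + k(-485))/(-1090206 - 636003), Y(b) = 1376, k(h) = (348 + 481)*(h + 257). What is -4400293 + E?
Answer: -7593450708019/1726209 ≈ -4.3989e+6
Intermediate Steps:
k(h) = 213053 + 829*h (k(h) = 829*(257 + h) = 213053 + 829*h)
d = 592366/1726209 (d = (-403354 + (213053 + 829*(-485)))/(-1090206 - 636003) = (-403354 + (213053 - 402065))/(-1726209) = (-403354 - 189012)*(-1/1726209) = -592366*(-1/1726209) = 592366/1726209 ≈ 0.34316)
E = 2374671218/1726209 (E = 1376 - 1*592366/1726209 = 1376 - 592366/1726209 = 2374671218/1726209 ≈ 1375.7)
-4400293 + E = -4400293 + 2374671218/1726209 = -7593450708019/1726209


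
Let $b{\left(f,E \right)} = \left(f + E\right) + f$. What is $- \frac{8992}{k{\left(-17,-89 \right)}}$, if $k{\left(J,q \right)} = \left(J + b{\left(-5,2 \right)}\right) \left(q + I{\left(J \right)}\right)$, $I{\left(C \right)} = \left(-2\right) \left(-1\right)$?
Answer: $- \frac{8992}{2175} \approx -4.1343$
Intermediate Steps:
$b{\left(f,E \right)} = E + 2 f$ ($b{\left(f,E \right)} = \left(E + f\right) + f = E + 2 f$)
$I{\left(C \right)} = 2$
$k{\left(J,q \right)} = \left(-8 + J\right) \left(2 + q\right)$ ($k{\left(J,q \right)} = \left(J + \left(2 + 2 \left(-5\right)\right)\right) \left(q + 2\right) = \left(J + \left(2 - 10\right)\right) \left(2 + q\right) = \left(J - 8\right) \left(2 + q\right) = \left(-8 + J\right) \left(2 + q\right)$)
$- \frac{8992}{k{\left(-17,-89 \right)}} = - \frac{8992}{-16 - -712 + 2 \left(-17\right) - -1513} = - \frac{8992}{-16 + 712 - 34 + 1513} = - \frac{8992}{2175}$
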